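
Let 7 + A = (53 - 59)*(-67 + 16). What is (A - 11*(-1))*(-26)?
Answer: -8060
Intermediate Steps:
A = 299 (A = -7 + (53 - 59)*(-67 + 16) = -7 - 6*(-51) = -7 + 306 = 299)
(A - 11*(-1))*(-26) = (299 - 11*(-1))*(-26) = (299 + 11)*(-26) = 310*(-26) = -8060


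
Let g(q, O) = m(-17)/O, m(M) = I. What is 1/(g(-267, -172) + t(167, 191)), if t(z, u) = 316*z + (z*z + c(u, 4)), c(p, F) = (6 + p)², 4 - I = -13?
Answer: 172/20548823 ≈ 8.3703e-6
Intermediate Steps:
I = 17 (I = 4 - 1*(-13) = 4 + 13 = 17)
m(M) = 17
t(z, u) = z² + (6 + u)² + 316*z (t(z, u) = 316*z + (z*z + (6 + u)²) = 316*z + (z² + (6 + u)²) = z² + (6 + u)² + 316*z)
g(q, O) = 17/O
1/(g(-267, -172) + t(167, 191)) = 1/(17/(-172) + (167² + (6 + 191)² + 316*167)) = 1/(17*(-1/172) + (27889 + 197² + 52772)) = 1/(-17/172 + (27889 + 38809 + 52772)) = 1/(-17/172 + 119470) = 1/(20548823/172) = 172/20548823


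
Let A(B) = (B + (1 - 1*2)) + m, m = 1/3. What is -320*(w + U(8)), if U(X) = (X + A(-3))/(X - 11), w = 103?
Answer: -292480/9 ≈ -32498.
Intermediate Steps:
m = ⅓ ≈ 0.33333
A(B) = -⅔ + B (A(B) = (B + (1 - 1*2)) + ⅓ = (B + (1 - 2)) + ⅓ = (B - 1) + ⅓ = (-1 + B) + ⅓ = -⅔ + B)
U(X) = (-11/3 + X)/(-11 + X) (U(X) = (X + (-⅔ - 3))/(X - 11) = (X - 11/3)/(-11 + X) = (-11/3 + X)/(-11 + X))
-320*(w + U(8)) = -320*(103 + (-11/3 + 8)/(-11 + 8)) = -320*(103 + (13/3)/(-3)) = -320*(103 - ⅓*13/3) = -320*(103 - 13/9) = -320*914/9 = -292480/9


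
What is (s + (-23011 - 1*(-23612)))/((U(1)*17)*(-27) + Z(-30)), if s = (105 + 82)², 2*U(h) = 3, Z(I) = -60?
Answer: -71140/1497 ≈ -47.522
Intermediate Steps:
U(h) = 3/2 (U(h) = (½)*3 = 3/2)
s = 34969 (s = 187² = 34969)
(s + (-23011 - 1*(-23612)))/((U(1)*17)*(-27) + Z(-30)) = (34969 + (-23011 - 1*(-23612)))/(((3/2)*17)*(-27) - 60) = (34969 + (-23011 + 23612))/((51/2)*(-27) - 60) = (34969 + 601)/(-1377/2 - 60) = 35570/(-1497/2) = 35570*(-2/1497) = -71140/1497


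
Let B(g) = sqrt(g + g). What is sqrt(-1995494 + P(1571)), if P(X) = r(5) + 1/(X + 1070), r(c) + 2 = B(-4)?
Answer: sqrt(-13918347133335 + 13949762*I*sqrt(2))/2641 ≈ 0.0010011 + 1412.6*I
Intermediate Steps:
B(g) = sqrt(2)*sqrt(g) (B(g) = sqrt(2*g) = sqrt(2)*sqrt(g))
r(c) = -2 + 2*I*sqrt(2) (r(c) = -2 + sqrt(2)*sqrt(-4) = -2 + sqrt(2)*(2*I) = -2 + 2*I*sqrt(2))
P(X) = -2 + 1/(1070 + X) + 2*I*sqrt(2) (P(X) = (-2 + 2*I*sqrt(2)) + 1/(X + 1070) = (-2 + 2*I*sqrt(2)) + 1/(1070 + X) = -2 + 1/(1070 + X) + 2*I*sqrt(2))
sqrt(-1995494 + P(1571)) = sqrt(-1995494 + (-2139 - 2*1571*(1 - I*sqrt(2)) + 2140*I*sqrt(2))/(1070 + 1571)) = sqrt(-1995494 + (-2139 + (-3142 + 3142*I*sqrt(2)) + 2140*I*sqrt(2))/2641) = sqrt(-1995494 + (-5281 + 5282*I*sqrt(2))/2641) = sqrt(-1995494 + (-5281/2641 + 2*I*sqrt(2))) = sqrt(-5270104935/2641 + 2*I*sqrt(2))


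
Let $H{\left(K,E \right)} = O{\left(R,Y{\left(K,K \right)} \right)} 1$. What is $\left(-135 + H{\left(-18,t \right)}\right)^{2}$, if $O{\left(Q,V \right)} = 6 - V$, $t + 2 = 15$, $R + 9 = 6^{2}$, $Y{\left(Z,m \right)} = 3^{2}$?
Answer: $19044$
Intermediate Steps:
$Y{\left(Z,m \right)} = 9$
$R = 27$ ($R = -9 + 6^{2} = -9 + 36 = 27$)
$t = 13$ ($t = -2 + 15 = 13$)
$H{\left(K,E \right)} = -3$ ($H{\left(K,E \right)} = \left(6 - 9\right) 1 = \left(-3\right) 1 = -3$)
$\left(-135 + H{\left(-18,t \right)}\right)^{2} = \left(-135 - 3\right)^{2} = \left(-138\right)^{2} = 19044$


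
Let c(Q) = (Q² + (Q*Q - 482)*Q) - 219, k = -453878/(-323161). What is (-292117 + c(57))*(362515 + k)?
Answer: -15389914085158824/323161 ≈ -4.7623e+10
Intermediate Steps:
k = 453878/323161 (k = -453878*(-1/323161) = 453878/323161 ≈ 1.4045)
c(Q) = -219 + Q² + Q*(-482 + Q²) (c(Q) = (Q² + (Q² - 482)*Q) - 219 = (Q² + (-482 + Q²)*Q) - 219 = (Q² + Q*(-482 + Q²)) - 219 = -219 + Q² + Q*(-482 + Q²))
(-292117 + c(57))*(362515 + k) = (-292117 + (-219 + 57² + 57³ - 482*57))*(362515 + 453878/323161) = (-292117 + (-219 + 3249 + 185193 - 27474))*(117151163793/323161) = (-292117 + 160749)*(117151163793/323161) = -131368*117151163793/323161 = -15389914085158824/323161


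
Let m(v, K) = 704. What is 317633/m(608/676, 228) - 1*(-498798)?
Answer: 351471425/704 ≈ 4.9925e+5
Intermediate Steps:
317633/m(608/676, 228) - 1*(-498798) = 317633/704 - 1*(-498798) = 317633*(1/704) + 498798 = 317633/704 + 498798 = 351471425/704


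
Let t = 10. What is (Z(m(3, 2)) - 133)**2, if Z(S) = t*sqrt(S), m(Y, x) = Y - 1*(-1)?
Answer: 12769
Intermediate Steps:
m(Y, x) = 1 + Y (m(Y, x) = Y + 1 = 1 + Y)
Z(S) = 10*sqrt(S)
(Z(m(3, 2)) - 133)**2 = (10*sqrt(1 + 3) - 133)**2 = (10*sqrt(4) - 133)**2 = (10*2 - 133)**2 = (20 - 133)**2 = (-113)**2 = 12769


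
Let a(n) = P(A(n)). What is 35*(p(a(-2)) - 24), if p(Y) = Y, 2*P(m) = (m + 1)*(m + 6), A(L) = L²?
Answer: 35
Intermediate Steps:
P(m) = (1 + m)*(6 + m)/2 (P(m) = ((m + 1)*(m + 6))/2 = ((1 + m)*(6 + m))/2 = (1 + m)*(6 + m)/2)
a(n) = 3 + n⁴/2 + 7*n²/2 (a(n) = 3 + (n²)²/2 + 7*n²/2 = 3 + n⁴/2 + 7*n²/2)
35*(p(a(-2)) - 24) = 35*((3 + (½)*(-2)⁴ + (7/2)*(-2)²) - 24) = 35*((3 + (½)*16 + (7/2)*4) - 24) = 35*((3 + 8 + 14) - 24) = 35*(25 - 24) = 35*1 = 35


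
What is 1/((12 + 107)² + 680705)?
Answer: 1/694866 ≈ 1.4391e-6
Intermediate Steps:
1/((12 + 107)² + 680705) = 1/(119² + 680705) = 1/(14161 + 680705) = 1/694866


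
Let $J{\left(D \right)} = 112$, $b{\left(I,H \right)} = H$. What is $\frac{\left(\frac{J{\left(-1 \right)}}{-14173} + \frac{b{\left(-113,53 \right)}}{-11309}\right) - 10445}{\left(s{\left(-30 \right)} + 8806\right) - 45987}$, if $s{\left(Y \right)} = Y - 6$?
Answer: $\frac{1674152281142}{5965232202169} \approx 0.28065$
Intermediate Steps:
$s{\left(Y \right)} = -6 + Y$
$\frac{\left(\frac{J{\left(-1 \right)}}{-14173} + \frac{b{\left(-113,53 \right)}}{-11309}\right) - 10445}{\left(s{\left(-30 \right)} + 8806\right) - 45987} = \frac{\left(\frac{112}{-14173} + \frac{53}{-11309}\right) - 10445}{\left(\left(-6 - 30\right) + 8806\right) - 45987} = \frac{\left(112 \left(- \frac{1}{14173}\right) + 53 \left(- \frac{1}{11309}\right)\right) - 10445}{\left(-36 + 8806\right) - 45987} = \frac{\left(- \frac{112}{14173} - \frac{53}{11309}\right) - 10445}{8770 - 45987} = \frac{- \frac{2017777}{160282457} - 10445}{-37217} = \left(- \frac{1674152281142}{160282457}\right) \left(- \frac{1}{37217}\right) = \frac{1674152281142}{5965232202169}$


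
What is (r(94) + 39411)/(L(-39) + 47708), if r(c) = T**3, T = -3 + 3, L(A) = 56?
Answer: 39411/47764 ≈ 0.82512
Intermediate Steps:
T = 0
r(c) = 0 (r(c) = 0**3 = 0)
(r(94) + 39411)/(L(-39) + 47708) = (0 + 39411)/(56 + 47708) = 39411/47764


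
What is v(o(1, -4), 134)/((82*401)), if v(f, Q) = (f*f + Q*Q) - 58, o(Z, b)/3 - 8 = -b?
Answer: 9597/16441 ≈ 0.58372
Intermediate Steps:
o(Z, b) = 24 - 3*b (o(Z, b) = 24 + 3*(-b) = 24 - 3*b)
v(f, Q) = -58 + Q**2 + f**2 (v(f, Q) = (f**2 + Q**2) - 58 = (Q**2 + f**2) - 58 = -58 + Q**2 + f**2)
v(o(1, -4), 134)/((82*401)) = (-58 + 134**2 + (24 - 3*(-4))**2)/((82*401)) = (-58 + 17956 + (24 + 12)**2)/32882 = (-58 + 17956 + 36**2)*(1/32882) = (-58 + 17956 + 1296)*(1/32882) = 19194*(1/32882) = 9597/16441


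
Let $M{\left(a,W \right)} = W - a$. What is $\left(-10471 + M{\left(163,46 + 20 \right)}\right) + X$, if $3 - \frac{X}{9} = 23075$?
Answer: $-218216$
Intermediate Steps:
$X = -207648$ ($X = 27 - 207675 = -207648$)
$\left(-10471 + M{\left(163,46 + 20 \right)}\right) + X = \left(-10471 + \left(\left(46 + 20\right) - 163\right)\right) - 207648 = \left(-10471 + \left(66 - 163\right)\right) - 207648 = \left(-10471 - 97\right) - 207648 = -10568 - 207648 = -218216$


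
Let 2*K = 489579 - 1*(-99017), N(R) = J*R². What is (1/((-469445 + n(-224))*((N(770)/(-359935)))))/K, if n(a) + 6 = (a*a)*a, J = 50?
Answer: 71987/20430732175372750000 ≈ 3.5235e-15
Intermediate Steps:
n(a) = -6 + a³ (n(a) = -6 + (a*a)*a = -6 + a²*a = -6 + a³)
N(R) = 50*R²
K = 294298 (K = (489579 - 1*(-99017))/2 = (489579 + 99017)/2 = (½)*588596 = 294298)
(1/((-469445 + n(-224))*((N(770)/(-359935)))))/K = (1/((-469445 + (-6 + (-224)³))*(((50*770²)/(-359935)))))/294298 = (1/((-469445 + (-6 - 11239424))*(((50*592900)*(-1/359935)))))*(1/294298) = (1/((-469445 - 11239430)*((29645000*(-1/359935)))))*(1/294298) = (1/((-11708875)*(-5929000/71987)))*(1/294298) = -1/11708875*(-71987/5929000)*(1/294298) = (71987/69421919875000)*(1/294298) = 71987/20430732175372750000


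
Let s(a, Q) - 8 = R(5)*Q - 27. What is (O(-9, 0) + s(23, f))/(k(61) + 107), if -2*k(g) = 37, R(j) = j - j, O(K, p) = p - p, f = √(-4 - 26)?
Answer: -38/177 ≈ -0.21469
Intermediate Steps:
f = I*√30 (f = √(-30) = I*√30 ≈ 5.4772*I)
O(K, p) = 0
R(j) = 0
k(g) = -37/2 (k(g) = -½*37 = -37/2)
s(a, Q) = -19 (s(a, Q) = 8 + (0*Q - 27) = 8 + (0 - 27) = 8 - 27 = -19)
(O(-9, 0) + s(23, f))/(k(61) + 107) = (0 - 19)/(-37/2 + 107) = -19/177/2 = -19*2/177 = -38/177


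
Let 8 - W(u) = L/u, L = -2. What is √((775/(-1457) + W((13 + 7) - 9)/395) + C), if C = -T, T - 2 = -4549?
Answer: √7584228240006/40843 ≈ 67.428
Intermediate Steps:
T = -4547 (T = 2 - 4549 = -4547)
W(u) = 8 + 2/u (W(u) = 8 - (-2)/u = 8 + 2/u)
C = 4547 (C = -1*(-4547) = 4547)
√((775/(-1457) + W((13 + 7) - 9)/395) + C) = √((775/(-1457) + (8 + 2/((13 + 7) - 9))/395) + 4547) = √((775*(-1/1457) + (8 + 2/(20 - 9))*(1/395)) + 4547) = √((-25/47 + (8 + 2/11)*(1/395)) + 4547) = √((-25/47 + (90/11)*(1/395)) + 4547) = √((-25/47 + 18/869) + 4547) = √(-20879/40843 + 4547) = √(185692242/40843) = √7584228240006/40843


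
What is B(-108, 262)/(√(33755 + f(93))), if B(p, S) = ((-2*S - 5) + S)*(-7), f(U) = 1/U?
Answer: 1869*√18246693/784804 ≈ 10.173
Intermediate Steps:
B(p, S) = 35 + 7*S (B(p, S) = ((-5 - 2*S) + S)*(-7) = (-5 - S)*(-7) = 35 + 7*S)
B(-108, 262)/(√(33755 + f(93))) = (35 + 7*262)/(√(33755 + 1/93)) = (35 + 1834)/(√(33755 + 1/93)) = 1869/(√(3139216/93)) = 1869/((4*√18246693/93)) = 1869*(√18246693/784804) = 1869*√18246693/784804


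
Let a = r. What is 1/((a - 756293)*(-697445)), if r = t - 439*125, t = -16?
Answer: 1/565756224880 ≈ 1.7675e-12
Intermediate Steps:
r = -54891 (r = -16 - 439*125 = -16 - 54875 = -54891)
a = -54891
1/((a - 756293)*(-697445)) = 1/(-54891 - 756293*(-697445)) = -1/697445/(-811184) = -1/811184*(-1/697445) = 1/565756224880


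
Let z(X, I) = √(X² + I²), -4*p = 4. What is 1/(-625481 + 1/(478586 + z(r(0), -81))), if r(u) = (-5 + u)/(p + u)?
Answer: -143263015935673024/89608294470161352274679 + √6586/89608294470161352274679 ≈ -1.5988e-6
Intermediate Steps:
p = -1 (p = -¼*4 = -1)
r(u) = (-5 + u)/(-1 + u)
z(X, I) = √(I² + X²)
1/(-625481 + 1/(478586 + z(r(0), -81))) = 1/(-625481 + 1/(478586 + √((-81)² + ((-5 + 0)/(-1 + 0))²))) = 1/(-625481 + 1/(478586 + √(6561 + (-5/(-1))²))) = 1/(-625481 + 1/(478586 + √(6561 + (-1*(-5))²))) = 1/(-625481 + 1/(478586 + √(6561 + 5²))) = 1/(-625481 + 1/(478586 + √(6561 + 25))) = 1/(-625481 + 1/(478586 + √6586))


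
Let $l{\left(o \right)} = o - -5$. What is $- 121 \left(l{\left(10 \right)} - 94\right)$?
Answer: $9559$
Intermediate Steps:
$l{\left(o \right)} = 5 + o$ ($l{\left(o \right)} = o + 5 = 5 + o$)
$- 121 \left(l{\left(10 \right)} - 94\right) = - 121 \left(\left(5 + 10\right) - 94\right) = - 121 \left(15 - 94\right) = \left(-121\right) \left(-79\right) = 9559$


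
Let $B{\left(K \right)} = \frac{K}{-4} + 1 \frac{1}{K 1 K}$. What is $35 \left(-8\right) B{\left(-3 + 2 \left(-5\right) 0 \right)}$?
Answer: $- \frac{2170}{9} \approx -241.11$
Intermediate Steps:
$B{\left(K \right)} = \frac{1}{K^{2}} - \frac{K}{4}$ ($B{\left(K \right)} = K \left(- \frac{1}{4}\right) + 1 \frac{1}{K K} = - \frac{K}{4} + 1 \frac{1}{K^{2}} = - \frac{K}{4} + \frac{1}{K^{2}} = \frac{1}{K^{2}} - \frac{K}{4}$)
$35 \left(-8\right) B{\left(-3 + 2 \left(-5\right) 0 \right)} = 35 \left(-8\right) \left(\frac{1}{\left(-3 + 2 \left(-5\right) 0\right)^{2}} - \frac{-3 + 2 \left(-5\right) 0}{4}\right) = - 280 \left(\frac{1}{\left(-3 - 0\right)^{2}} - \frac{-3 - 0}{4}\right) = - 280 \left(\frac{1}{\left(-3 + 0\right)^{2}} - \frac{-3 + 0}{4}\right) = - 280 \left(\frac{1}{9} - - \frac{3}{4}\right) = - 280 \left(\frac{1}{9} + \frac{3}{4}\right) = \left(-280\right) \frac{31}{36} = - \frac{2170}{9}$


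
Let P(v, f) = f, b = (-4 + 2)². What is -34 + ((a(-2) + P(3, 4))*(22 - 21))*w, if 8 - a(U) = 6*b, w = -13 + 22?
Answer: -142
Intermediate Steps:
b = 4 (b = (-2)² = 4)
w = 9
a(U) = -16 (a(U) = 8 - 6*4 = 8 - 1*24 = 8 - 24 = -16)
-34 + ((a(-2) + P(3, 4))*(22 - 21))*w = -34 + ((-16 + 4)*(22 - 21))*9 = -34 - 12*1*9 = -34 - 12*9 = -34 - 108 = -142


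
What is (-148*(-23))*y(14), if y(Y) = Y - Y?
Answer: 0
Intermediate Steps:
y(Y) = 0
(-148*(-23))*y(14) = -148*(-23)*0 = 3404*0 = 0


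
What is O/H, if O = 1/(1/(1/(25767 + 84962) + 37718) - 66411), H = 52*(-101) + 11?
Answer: 4176476423/1453664596209346884 ≈ 2.8731e-9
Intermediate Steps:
H = -5241 (H = -5252 + 11 = -5241)
O = -4176476423/277363975617124 (O = 1/(1/(1/110729 + 37718) - 66411) = 1/(1/(4176476423/110729) - 66411) = 1/(110729/4176476423 - 66411) = 1/(-277363975617124/4176476423) = -4176476423/277363975617124 ≈ -1.5058e-5)
O/H = -4176476423/277363975617124/(-5241) = -4176476423/277363975617124*(-1/5241) = 4176476423/1453664596209346884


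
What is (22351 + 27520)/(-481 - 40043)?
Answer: -49871/40524 ≈ -1.2307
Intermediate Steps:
(22351 + 27520)/(-481 - 40043) = 49871/(-40524) = 49871*(-1/40524) = -49871/40524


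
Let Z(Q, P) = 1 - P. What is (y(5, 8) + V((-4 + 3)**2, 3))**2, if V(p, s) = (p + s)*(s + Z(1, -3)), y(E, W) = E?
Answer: 1089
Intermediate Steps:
V(p, s) = (4 + s)*(p + s) (V(p, s) = (p + s)*(s + (1 - 1*(-3))) = (p + s)*(s + (1 + 3)) = (p + s)*(s + 4) = (p + s)*(4 + s) = (4 + s)*(p + s))
(y(5, 8) + V((-4 + 3)**2, 3))**2 = (5 + (3**2 + 4*(-4 + 3)**2 + 4*3 + (-4 + 3)**2*3))**2 = (5 + (9 + 4*(-1)**2 + 12 + (-1)**2*3))**2 = (5 + (9 + 4*1 + 12 + 1*3))**2 = (5 + (9 + 4 + 12 + 3))**2 = (5 + 28)**2 = 33**2 = 1089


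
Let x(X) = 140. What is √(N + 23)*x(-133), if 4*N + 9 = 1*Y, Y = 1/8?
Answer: 35*√1330/2 ≈ 638.21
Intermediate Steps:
Y = ⅛ ≈ 0.12500
N = -71/32 (N = -9/4 + (1*(⅛))/4 = -9/4 + (¼)*(⅛) = -9/4 + 1/32 = -71/32 ≈ -2.2188)
√(N + 23)*x(-133) = √(-71/32 + 23)*140 = √(665/32)*140 = (√1330/8)*140 = 35*√1330/2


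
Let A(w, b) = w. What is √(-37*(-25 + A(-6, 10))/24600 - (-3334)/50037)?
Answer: √21185155789538/13676780 ≈ 0.33654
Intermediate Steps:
√(-37*(-25 + A(-6, 10))/24600 - (-3334)/50037) = √(-37*(-25 - 6)/24600 - (-3334)/50037) = √(-37*(-31)*(1/24600) - (-3334)/50037) = √(1147*(1/24600) - 1*(-3334/50037)) = √(1147/24600 + 3334/50037) = √(15489871/136767800) = √21185155789538/13676780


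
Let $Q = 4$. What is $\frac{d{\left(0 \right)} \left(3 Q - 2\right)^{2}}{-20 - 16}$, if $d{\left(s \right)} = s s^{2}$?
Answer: $0$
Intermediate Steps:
$d{\left(s \right)} = s^{3}$
$\frac{d{\left(0 \right)} \left(3 Q - 2\right)^{2}}{-20 - 16} = \frac{0^{3} \left(3 \cdot 4 - 2\right)^{2}}{-20 - 16} = \frac{0 \left(12 - 2\right)^{2}}{-36} = 0 \cdot 10^{2} \left(- \frac{1}{36}\right) = 0 \cdot 100 \left(- \frac{1}{36}\right) = 0 \left(- \frac{1}{36}\right) = 0$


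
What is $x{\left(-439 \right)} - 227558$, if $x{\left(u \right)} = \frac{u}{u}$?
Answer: $-227557$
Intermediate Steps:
$x{\left(u \right)} = 1$
$x{\left(-439 \right)} - 227558 = 1 - 227558 = -227557$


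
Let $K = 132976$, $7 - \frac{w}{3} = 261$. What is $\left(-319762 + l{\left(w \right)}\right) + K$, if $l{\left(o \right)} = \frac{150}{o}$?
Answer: $- \frac{23721847}{127} \approx -1.8679 \cdot 10^{5}$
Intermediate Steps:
$w = -762$ ($w = 21 - 783 = -762$)
$\left(-319762 + l{\left(w \right)}\right) + K = \left(-319762 + \frac{150}{-762}\right) + 132976 = \left(-319762 + 150 \left(- \frac{1}{762}\right)\right) + 132976 = \left(-319762 - \frac{25}{127}\right) + 132976 = - \frac{40609799}{127} + 132976 = - \frac{23721847}{127}$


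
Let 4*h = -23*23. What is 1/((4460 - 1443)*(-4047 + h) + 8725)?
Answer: -4/50400289 ≈ -7.9365e-8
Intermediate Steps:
h = -529/4 (h = (-23*23)/4 = (¼)*(-529) = -529/4 ≈ -132.25)
1/((4460 - 1443)*(-4047 + h) + 8725) = 1/((4460 - 1443)*(-4047 - 529/4) + 8725) = 1/(3017*(-16717/4) + 8725) = 1/(-50435189/4 + 8725) = 1/(-50400289/4) = -4/50400289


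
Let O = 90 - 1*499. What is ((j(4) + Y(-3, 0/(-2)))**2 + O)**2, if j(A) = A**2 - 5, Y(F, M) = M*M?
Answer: 82944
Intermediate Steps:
Y(F, M) = M**2
O = -409 (O = 90 - 499 = -409)
j(A) = -5 + A**2
((j(4) + Y(-3, 0/(-2)))**2 + O)**2 = (((-5 + 4**2) + (0/(-2))**2)**2 - 409)**2 = (((-5 + 16) + (0*(-1/2))**2)**2 - 409)**2 = ((11 + 0**2)**2 - 409)**2 = ((11 + 0)**2 - 409)**2 = (11**2 - 409)**2 = (121 - 409)**2 = (-288)**2 = 82944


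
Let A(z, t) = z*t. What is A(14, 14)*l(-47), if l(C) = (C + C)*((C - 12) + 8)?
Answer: 939624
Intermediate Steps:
l(C) = 2*C*(-4 + C) (l(C) = (2*C)*((-12 + C) + 8) = (2*C)*(-4 + C) = 2*C*(-4 + C))
A(z, t) = t*z
A(14, 14)*l(-47) = (14*14)*(2*(-47)*(-4 - 47)) = 196*(2*(-47)*(-51)) = 196*4794 = 939624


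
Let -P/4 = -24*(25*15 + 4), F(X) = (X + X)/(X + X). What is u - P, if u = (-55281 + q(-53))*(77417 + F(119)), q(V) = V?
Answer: -4283883996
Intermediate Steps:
F(X) = 1 (F(X) = (2*X)/((2*X)) = (2*X)*(1/(2*X)) = 1)
u = -4283847612 (u = (-55281 - 53)*(77417 + 1) = -55334*77418 = -4283847612)
P = 36384 (P = -(-96)*(25*15 + 4) = -(-96)*(375 + 4) = -(-96)*379 = -4*(-9096) = 36384)
u - P = -4283847612 - 1*36384 = -4283847612 - 36384 = -4283883996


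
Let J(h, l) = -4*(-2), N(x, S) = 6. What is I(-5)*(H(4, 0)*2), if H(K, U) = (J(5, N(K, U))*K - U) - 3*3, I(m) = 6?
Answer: 276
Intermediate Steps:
J(h, l) = 8
H(K, U) = -9 - U + 8*K (H(K, U) = (8*K - U) - 3*3 = (-U + 8*K) - 9 = -9 - U + 8*K)
I(-5)*(H(4, 0)*2) = 6*((-9 - 1*0 + 8*4)*2) = 6*((-9 + 0 + 32)*2) = 6*(23*2) = 6*46 = 276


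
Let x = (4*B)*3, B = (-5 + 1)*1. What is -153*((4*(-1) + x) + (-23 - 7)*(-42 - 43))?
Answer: -382194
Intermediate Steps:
B = -4 (B = -4*1 = -4)
x = -48 (x = (4*(-4))*3 = -16*3 = -48)
-153*((4*(-1) + x) + (-23 - 7)*(-42 - 43)) = -153*((4*(-1) - 48) + (-23 - 7)*(-42 - 43)) = -153*((-4 - 48) - 30*(-85)) = -153*(-52 + 2550) = -153*2498 = -382194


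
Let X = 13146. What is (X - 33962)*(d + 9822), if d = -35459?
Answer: 533659792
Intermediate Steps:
(X - 33962)*(d + 9822) = (13146 - 33962)*(-35459 + 9822) = -20816*(-25637) = 533659792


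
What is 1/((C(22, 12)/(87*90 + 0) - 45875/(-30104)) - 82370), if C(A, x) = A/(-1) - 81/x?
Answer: -2946429/242692877533 ≈ -1.2141e-5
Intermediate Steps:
C(A, x) = -A - 81/x (C(A, x) = A*(-1) - 81/x = -A - 81/x)
1/((C(22, 12)/(87*90 + 0) - 45875/(-30104)) - 82370) = 1/(((-1*22 - 81/12)/(87*90 + 0) - 45875/(-30104)) - 82370) = 1/(((-22 - 81*1/12)/(7830 + 0) - 45875*(-1/30104)) - 82370) = 1/(((-22 - 27/4)/7830 + 45875/30104) - 82370) = 1/((-115/4*1/7830 + 45875/30104) - 82370) = 1/((-23/6264 + 45875/30104) - 82370) = 1/(4479197/2946429 - 82370) = 1/(-242692877533/2946429) = -2946429/242692877533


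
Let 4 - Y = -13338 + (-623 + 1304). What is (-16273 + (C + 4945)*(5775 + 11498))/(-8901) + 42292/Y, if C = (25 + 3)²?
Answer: -139145813188/12521729 ≈ -11112.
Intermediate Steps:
C = 784 (C = 28² = 784)
Y = 12661 (Y = 4 - (-13338 + (-623 + 1304)) = 4 - (-13338 + 681) = 4 - 1*(-12657) = 4 + 12657 = 12661)
(-16273 + (C + 4945)*(5775 + 11498))/(-8901) + 42292/Y = (-16273 + (784 + 4945)*(5775 + 11498))/(-8901) + 42292/12661 = (-16273 + 5729*17273)*(-1/8901) + 42292*(1/12661) = (-16273 + 98957017)*(-1/8901) + 42292/12661 = 98940744*(-1/8901) + 42292/12661 = -10993416/989 + 42292/12661 = -139145813188/12521729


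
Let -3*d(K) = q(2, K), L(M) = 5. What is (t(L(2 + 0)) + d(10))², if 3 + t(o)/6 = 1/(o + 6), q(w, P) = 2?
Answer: 357604/1089 ≈ 328.38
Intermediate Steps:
d(K) = -⅔ (d(K) = -⅓*2 = -⅔)
t(o) = -18 + 6/(6 + o) (t(o) = -18 + 6/(o + 6) = -18 + 6/(6 + o))
(t(L(2 + 0)) + d(10))² = (6*(-17 - 3*5)/(6 + 5) - ⅔)² = (6*(-17 - 15)/11 - ⅔)² = (6*(1/11)*(-32) - ⅔)² = (-192/11 - ⅔)² = (-598/33)² = 357604/1089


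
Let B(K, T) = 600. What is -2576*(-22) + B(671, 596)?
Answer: 57272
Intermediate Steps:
-2576*(-22) + B(671, 596) = -2576*(-22) + 600 = 56672 + 600 = 57272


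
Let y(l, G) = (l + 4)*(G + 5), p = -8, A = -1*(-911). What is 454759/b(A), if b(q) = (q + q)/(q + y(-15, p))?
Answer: 214646248/911 ≈ 2.3562e+5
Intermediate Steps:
A = 911
y(l, G) = (4 + l)*(5 + G)
b(q) = 2*q/(33 + q) (b(q) = (q + q)/(q + (20 + 4*(-8) + 5*(-15) - 8*(-15))) = (2*q)/(q + (20 - 32 - 75 + 120)) = (2*q)/(q + 33) = (2*q)/(33 + q) = 2*q/(33 + q))
454759/b(A) = 454759/((2*911/(33 + 911))) = 454759/((2*911/944)) = 454759/((2*911*(1/944))) = 454759/(911/472) = 454759*(472/911) = 214646248/911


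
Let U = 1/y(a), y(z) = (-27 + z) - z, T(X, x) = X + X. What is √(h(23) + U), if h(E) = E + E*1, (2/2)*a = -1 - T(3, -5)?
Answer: √3723/9 ≈ 6.7796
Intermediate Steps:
T(X, x) = 2*X
a = -7 (a = -1 - 2*3 = -1 - 1*6 = -1 - 6 = -7)
h(E) = 2*E (h(E) = E + E = 2*E)
y(z) = -27
U = -1/27 (U = 1/(-27) = -1/27 ≈ -0.037037)
√(h(23) + U) = √(2*23 - 1/27) = √(46 - 1/27) = √(1241/27) = √3723/9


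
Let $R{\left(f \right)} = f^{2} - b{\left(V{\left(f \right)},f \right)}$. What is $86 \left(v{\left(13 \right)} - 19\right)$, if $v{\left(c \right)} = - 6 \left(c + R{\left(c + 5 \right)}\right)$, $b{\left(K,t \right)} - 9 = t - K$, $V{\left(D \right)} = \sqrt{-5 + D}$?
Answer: $-161594 - 516 \sqrt{13} \approx -1.6345 \cdot 10^{5}$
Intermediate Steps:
$b{\left(K,t \right)} = 9 + t - K$ ($b{\left(K,t \right)} = 9 - \left(K - t\right) = 9 + t - K$)
$R{\left(f \right)} = -9 + f^{2} + \sqrt{-5 + f} - f$ ($R{\left(f \right)} = f^{2} - \left(9 + f - \sqrt{-5 + f}\right) = -9 + f^{2} + \sqrt{-5 + f} - f$)
$v{\left(c \right)} = 84 - 6 \sqrt{c} - 6 \left(5 + c\right)^{2}$ ($v{\left(c \right)} = - 6 \left(c + \left(-9 + \left(c + 5\right)^{2} + \sqrt{-5 + \left(c + 5\right)} - \left(c + 5\right)\right)\right) = - 6 \left(c + \left(-9 + \left(5 + c\right)^{2} + \sqrt{-5 + \left(5 + c\right)} - \left(5 + c\right)\right)\right) = - 6 \left(c + \left(-9 + \left(5 + c\right)^{2} + \sqrt{c} - \left(5 + c\right)\right)\right) = - 6 \left(c + \left(-14 + \sqrt{c} + \left(5 + c\right)^{2} - c\right)\right) = - 6 \left(-14 + \sqrt{c} + \left(5 + c\right)^{2}\right) = 84 - 6 \sqrt{c} - 6 \left(5 + c\right)^{2}$)
$86 \left(v{\left(13 \right)} - 19\right) = 86 \left(\left(84 - 6 \sqrt{13} - 6 \left(5 + 13\right)^{2}\right) - 19\right) = 86 \left(\left(84 - 6 \sqrt{13} - 6 \cdot 18^{2}\right) - 19\right) = 86 \left(\left(84 - 6 \sqrt{13} - 1944\right) - 19\right) = 86 \left(\left(-1860 - 6 \sqrt{13}\right) - 19\right) = 86 \left(-1879 - 6 \sqrt{13}\right) = -161594 - 516 \sqrt{13}$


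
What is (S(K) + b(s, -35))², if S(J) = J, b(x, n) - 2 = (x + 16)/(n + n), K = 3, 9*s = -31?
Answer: 9223369/396900 ≈ 23.239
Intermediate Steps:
s = -31/9 (s = (⅑)*(-31) = -31/9 ≈ -3.4444)
b(x, n) = 2 + (16 + x)/(2*n) (b(x, n) = 2 + (x + 16)/(n + n) = 2 + (16 + x)/((2*n)) = 2 + (16 + x)*(1/(2*n)) = 2 + (16 + x)/(2*n))
(S(K) + b(s, -35))² = (3 + (½)*(16 - 31/9 + 4*(-35))/(-35))² = (3 + (½)*(-1/35)*(16 - 31/9 - 140))² = (3 + (½)*(-1/35)*(-1147/9))² = (3 + 1147/630)² = (3037/630)² = 9223369/396900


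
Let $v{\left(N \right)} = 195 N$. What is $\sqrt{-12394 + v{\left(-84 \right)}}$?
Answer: $i \sqrt{28774} \approx 169.63 i$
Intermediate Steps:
$\sqrt{-12394 + v{\left(-84 \right)}} = \sqrt{-12394 + 195 \left(-84\right)} = \sqrt{-12394 - 16380} = \sqrt{-28774} = i \sqrt{28774}$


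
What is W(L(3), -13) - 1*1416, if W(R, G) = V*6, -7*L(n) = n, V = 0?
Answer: -1416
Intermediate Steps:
L(n) = -n/7
W(R, G) = 0 (W(R, G) = 0*6 = 0)
W(L(3), -13) - 1*1416 = 0 - 1*1416 = 0 - 1416 = -1416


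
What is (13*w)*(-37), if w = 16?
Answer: -7696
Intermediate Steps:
(13*w)*(-37) = (13*16)*(-37) = 208*(-37) = -7696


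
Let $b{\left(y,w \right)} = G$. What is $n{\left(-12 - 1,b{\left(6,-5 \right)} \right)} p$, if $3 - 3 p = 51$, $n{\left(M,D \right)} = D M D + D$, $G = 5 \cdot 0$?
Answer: $0$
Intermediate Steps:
$G = 0$
$b{\left(y,w \right)} = 0$
$n{\left(M,D \right)} = D + M D^{2}$ ($n{\left(M,D \right)} = M D^{2} + D = D + M D^{2}$)
$p = -16$ ($p = 1 - 17 = -16$)
$n{\left(-12 - 1,b{\left(6,-5 \right)} \right)} p = 0 \left(1 + 0 \left(-12 - 1\right)\right) \left(-16\right) = 0 \left(1 + 0 \left(-13\right)\right) \left(-16\right) = 0 \left(1 + 0\right) \left(-16\right) = 0 \cdot 1 \left(-16\right) = 0 \left(-16\right) = 0$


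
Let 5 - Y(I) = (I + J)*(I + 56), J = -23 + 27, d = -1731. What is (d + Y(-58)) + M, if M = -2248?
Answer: -4082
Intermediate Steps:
J = 4
Y(I) = 5 - (4 + I)*(56 + I) (Y(I) = 5 - (I + 4)*(I + 56) = 5 - (4 + I)*(56 + I))
(d + Y(-58)) + M = (-1731 + (-219 - 1*(-58)**2 - 60*(-58))) - 2248 = (-1731 + (-219 - 1*3364 + 3480)) - 2248 = (-1731 + (-219 - 3364 + 3480)) - 2248 = (-1731 - 103) - 2248 = -1834 - 2248 = -4082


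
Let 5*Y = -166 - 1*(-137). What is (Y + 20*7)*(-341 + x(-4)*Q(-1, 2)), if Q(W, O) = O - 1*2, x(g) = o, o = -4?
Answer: -228811/5 ≈ -45762.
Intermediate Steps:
x(g) = -4
Q(W, O) = -2 + O (Q(W, O) = O - 2 = -2 + O)
Y = -29/5 (Y = (-166 - 1*(-137))/5 = (-166 + 137)/5 = (⅕)*(-29) = -29/5 ≈ -5.8000)
(Y + 20*7)*(-341 + x(-4)*Q(-1, 2)) = (-29/5 + 20*7)*(-341 - 4*(-2 + 2)) = (-29/5 + 140)*(-341 - 4*0) = 671*(-341 + 0)/5 = (671/5)*(-341) = -228811/5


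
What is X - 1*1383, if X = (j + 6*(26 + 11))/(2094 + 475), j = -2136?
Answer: -3554841/2569 ≈ -1383.7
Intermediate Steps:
X = -1914/2569 (X = (-2136 + 6*(26 + 11))/(2094 + 475) = (-2136 + 6*37)/2569 = (-2136 + 222)*(1/2569) = -1914*1/2569 = -1914/2569 ≈ -0.74504)
X - 1*1383 = -1914/2569 - 1*1383 = -1914/2569 - 1383 = -3554841/2569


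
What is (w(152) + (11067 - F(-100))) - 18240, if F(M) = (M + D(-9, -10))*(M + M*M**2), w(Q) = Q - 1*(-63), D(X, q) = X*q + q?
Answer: -20008958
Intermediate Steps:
D(X, q) = q + X*q
w(Q) = 63 + Q (w(Q) = Q + 63 = 63 + Q)
F(M) = (80 + M)*(M + M**3) (F(M) = (M - 10*(1 - 9))*(M + M*M**2) = (M - 10*(-8))*(M + M**3) = (M + 80)*(M + M**3) = (80 + M)*(M + M**3))
(w(152) + (11067 - F(-100))) - 18240 = ((63 + 152) + (11067 - (-100)*(80 - 100 + (-100)**3 + 80*(-100)**2))) - 18240 = (215 + (11067 - (-100)*(80 - 100 - 1000000 + 80*10000))) - 18240 = (215 + (11067 - (-100)*(80 - 100 - 1000000 + 800000))) - 18240 = (215 + (11067 - (-100)*(-200020))) - 18240 = (215 + (11067 - 1*20002000)) - 18240 = (215 + (11067 - 20002000)) - 18240 = (215 - 19990933) - 18240 = -19990718 - 18240 = -20008958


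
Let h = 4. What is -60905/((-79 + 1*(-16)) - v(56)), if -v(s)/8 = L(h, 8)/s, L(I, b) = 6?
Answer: 426335/659 ≈ 646.94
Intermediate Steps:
v(s) = -48/s
-60905/((-79 + 1*(-16)) - v(56)) = -60905/((-79 + 1*(-16)) - (-48)/56) = -60905/((-79 - 16) - (-48)/56) = -60905/(-95 - 1*(-6/7)) = -60905/(-95 + 6/7) = -60905/(-659/7) = -60905*(-7/659) = 426335/659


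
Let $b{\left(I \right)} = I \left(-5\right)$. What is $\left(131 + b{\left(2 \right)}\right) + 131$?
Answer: $252$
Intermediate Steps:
$b{\left(I \right)} = - 5 I$
$\left(131 + b{\left(2 \right)}\right) + 131 = \left(131 - 10\right) + 131 = 121 + 131 = 252$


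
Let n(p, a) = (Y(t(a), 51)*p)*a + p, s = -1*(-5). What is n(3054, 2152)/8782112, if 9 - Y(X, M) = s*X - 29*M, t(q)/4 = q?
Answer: -136544191881/4391056 ≈ -31096.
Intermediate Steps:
t(q) = 4*q
s = 5
Y(X, M) = 9 - 5*X + 29*M (Y(X, M) = 9 - (5*X - 29*M) = 9 - (-29*M + 5*X) = 9 + (-5*X + 29*M) = 9 - 5*X + 29*M)
n(p, a) = p + a*p*(1488 - 20*a) (n(p, a) = ((9 - 20*a + 29*51)*p)*a + p = ((9 - 20*a + 1479)*p)*a + p = ((1488 - 20*a)*p)*a + p = (p*(1488 - 20*a))*a + p = a*p*(1488 - 20*a) + p = p + a*p*(1488 - 20*a))
n(3054, 2152)/8782112 = (3054*(1 - 20*2152² + 1488*2152))/8782112 = (3054*(1 - 20*4631104 + 3202176))*(1/8782112) = (3054*(1 - 92622080 + 3202176))*(1/8782112) = (3054*(-89419903))*(1/8782112) = -273088383762*1/8782112 = -136544191881/4391056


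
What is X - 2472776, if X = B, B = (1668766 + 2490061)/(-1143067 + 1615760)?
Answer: -1168859746941/472693 ≈ -2.4728e+6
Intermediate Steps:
B = 4158827/472693 ≈ 8.7982
X = 4158827/472693 ≈ 8.7982
X - 2472776 = 4158827/472693 - 2472776 = -1168859746941/472693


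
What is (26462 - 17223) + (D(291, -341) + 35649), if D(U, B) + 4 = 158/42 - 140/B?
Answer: 321444203/7161 ≈ 44888.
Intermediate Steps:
D(U, B) = -5/21 - 140/B (D(U, B) = -4 + (158/42 - 140/B) = -4 + (158*(1/42) - 140/B) = -4 + (79/21 - 140/B) = -5/21 - 140/B)
(26462 - 17223) + (D(291, -341) + 35649) = (26462 - 17223) + ((-5/21 - 140/(-341)) + 35649) = 9239 + ((-5/21 - 140*(-1/341)) + 35649) = 9239 + ((-5/21 + 140/341) + 35649) = 9239 + (1235/7161 + 35649) = 9239 + 255283724/7161 = 321444203/7161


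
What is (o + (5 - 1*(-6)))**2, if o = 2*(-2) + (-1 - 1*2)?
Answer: 16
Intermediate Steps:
o = -7 (o = -4 + (-1 - 2) = -4 - 3 = -7)
(o + (5 - 1*(-6)))**2 = (-7 + (5 - 1*(-6)))**2 = (-7 + (5 + 6))**2 = (-7 + 11)**2 = 4**2 = 16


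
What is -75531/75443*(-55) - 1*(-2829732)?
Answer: 213487625481/75443 ≈ 2.8298e+6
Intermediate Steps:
-75531/75443*(-55) - 1*(-2829732) = -75531*1/75443*(-55) + 2829732 = -75531/75443*(-55) + 2829732 = 4154205/75443 + 2829732 = 213487625481/75443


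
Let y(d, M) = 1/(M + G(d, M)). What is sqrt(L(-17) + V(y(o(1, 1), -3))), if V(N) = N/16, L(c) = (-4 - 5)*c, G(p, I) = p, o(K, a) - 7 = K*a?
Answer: sqrt(61205)/20 ≈ 12.370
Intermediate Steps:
o(K, a) = 7 + K*a
y(d, M) = 1/(M + d)
L(c) = -9*c
V(N) = N/16 (V(N) = N*(1/16) = N/16)
sqrt(L(-17) + V(y(o(1, 1), -3))) = sqrt(-9*(-17) + 1/(16*(-3 + (7 + 1*1)))) = sqrt(153 + 1/(16*(-3 + (7 + 1)))) = sqrt(153 + 1/(16*(-3 + 8))) = sqrt(153 + (1/16)/5) = sqrt(153 + (1/16)*(1/5)) = sqrt(153 + 1/80) = sqrt(12241/80) = sqrt(61205)/20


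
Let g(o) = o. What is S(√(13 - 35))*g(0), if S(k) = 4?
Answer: 0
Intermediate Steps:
S(√(13 - 35))*g(0) = 4*0 = 0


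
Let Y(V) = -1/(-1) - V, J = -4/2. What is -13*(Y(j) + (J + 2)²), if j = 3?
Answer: 26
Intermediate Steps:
J = -2 (J = -4*½ = -2)
Y(V) = 1 - V (Y(V) = -1*(-1) - V = 1 - V)
-13*(Y(j) + (J + 2)²) = -13*((1 - 1*3) + (-2 + 2)²) = -13*((1 - 3) + 0²) = -13*(-2 + 0) = -13*(-2) = 26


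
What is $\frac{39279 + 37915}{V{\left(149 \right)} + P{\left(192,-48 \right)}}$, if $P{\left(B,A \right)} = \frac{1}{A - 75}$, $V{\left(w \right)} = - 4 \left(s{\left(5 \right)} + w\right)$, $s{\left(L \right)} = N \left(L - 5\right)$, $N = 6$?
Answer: $- \frac{9494862}{73309} \approx -129.52$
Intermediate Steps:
$s{\left(L \right)} = -30 + 6 L$ ($s{\left(L \right)} = 6 \left(L - 5\right) = 6 \left(-5 + L\right) = -30 + 6 L$)
$V{\left(w \right)} = - 4 w$ ($V{\left(w \right)} = - 4 \left(\left(-30 + 6 \cdot 5\right) + w\right) = - 4 \left(\left(-30 + 30\right) + w\right) = - 4 \left(0 + w\right) = - 4 w$)
$P{\left(B,A \right)} = \frac{1}{-75 + A}$
$\frac{39279 + 37915}{V{\left(149 \right)} + P{\left(192,-48 \right)}} = \frac{39279 + 37915}{\left(-4\right) 149 + \frac{1}{-75 - 48}} = \frac{77194}{-596 + \frac{1}{-123}} = \frac{77194}{-596 - \frac{1}{123}} = \frac{77194}{- \frac{73309}{123}} = 77194 \left(- \frac{123}{73309}\right) = - \frac{9494862}{73309}$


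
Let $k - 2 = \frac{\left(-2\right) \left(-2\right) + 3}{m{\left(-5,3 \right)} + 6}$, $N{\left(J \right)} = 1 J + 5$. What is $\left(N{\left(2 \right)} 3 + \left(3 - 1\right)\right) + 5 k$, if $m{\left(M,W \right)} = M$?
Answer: $68$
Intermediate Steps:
$N{\left(J \right)} = 5 + J$ ($N{\left(J \right)} = J + 5 = 5 + J$)
$k = 9$ ($k = 2 + \frac{\left(-2\right) \left(-2\right) + 3}{-5 + 6} = 2 + \frac{4 + 3}{1} = 2 + 7 \cdot 1 = 2 + 7 = 9$)
$\left(N{\left(2 \right)} 3 + \left(3 - 1\right)\right) + 5 k = \left(\left(5 + 2\right) 3 + \left(3 - 1\right)\right) + 5 \cdot 9 = \left(7 \cdot 3 + 2\right) + 45 = \left(21 + 2\right) + 45 = 23 + 45 = 68$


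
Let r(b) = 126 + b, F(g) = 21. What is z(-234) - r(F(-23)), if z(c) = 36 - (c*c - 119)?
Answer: -54748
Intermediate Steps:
z(c) = 155 - c² (z(c) = 36 - (c² - 119) = 36 - (-119 + c²) = 36 + (119 - c²) = 155 - c²)
z(-234) - r(F(-23)) = (155 - 1*(-234)²) - (126 + 21) = (155 - 1*54756) - 1*147 = (155 - 54756) - 147 = -54601 - 147 = -54748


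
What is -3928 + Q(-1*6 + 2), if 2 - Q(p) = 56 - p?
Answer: -3986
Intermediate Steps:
Q(p) = -54 + p (Q(p) = 2 - (56 - p) = 2 + (-56 + p) = -54 + p)
-3928 + Q(-1*6 + 2) = -3928 + (-54 + (-1*6 + 2)) = -3928 + (-54 + (-6 + 2)) = -3928 + (-54 - 4) = -3928 - 58 = -3986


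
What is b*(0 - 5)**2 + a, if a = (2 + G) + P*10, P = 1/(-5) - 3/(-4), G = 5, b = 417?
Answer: 20875/2 ≈ 10438.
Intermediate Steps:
P = 11/20 (P = 1*(-1/5) - 3*(-1/4) = -1/5 + 3/4 = 11/20 ≈ 0.55000)
a = 25/2 (a = (2 + 5) + (11/20)*10 = 7 + 11/2 = 25/2 ≈ 12.500)
b*(0 - 5)**2 + a = 417*(0 - 5)**2 + 25/2 = 417*(-5)**2 + 25/2 = 417*25 + 25/2 = 10425 + 25/2 = 20875/2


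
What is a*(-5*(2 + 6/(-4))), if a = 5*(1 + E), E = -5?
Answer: 50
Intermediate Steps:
a = -20 (a = 5*(1 - 5) = 5*(-4) = -20)
a*(-5*(2 + 6/(-4))) = -(-100)*(2 + 6/(-4)) = -(-100)*(2 + 6*(-¼)) = -(-100)*(2 - 3/2) = -(-100)/2 = -20*(-5/2) = 50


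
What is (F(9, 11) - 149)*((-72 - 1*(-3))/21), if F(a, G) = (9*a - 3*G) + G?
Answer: 2070/7 ≈ 295.71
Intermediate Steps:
F(a, G) = -2*G + 9*a (F(a, G) = (-3*G + 9*a) + G = -2*G + 9*a)
(F(9, 11) - 149)*((-72 - 1*(-3))/21) = ((-2*11 + 9*9) - 149)*((-72 - 1*(-3))/21) = ((-22 + 81) - 149)*((-72 + 3)*(1/21)) = (59 - 149)*(-69*1/21) = -90*(-23/7) = 2070/7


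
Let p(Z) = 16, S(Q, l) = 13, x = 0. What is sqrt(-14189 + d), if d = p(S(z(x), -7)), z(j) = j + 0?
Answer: I*sqrt(14173) ≈ 119.05*I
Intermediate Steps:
z(j) = j
d = 16
sqrt(-14189 + d) = sqrt(-14189 + 16) = sqrt(-14173) = I*sqrt(14173)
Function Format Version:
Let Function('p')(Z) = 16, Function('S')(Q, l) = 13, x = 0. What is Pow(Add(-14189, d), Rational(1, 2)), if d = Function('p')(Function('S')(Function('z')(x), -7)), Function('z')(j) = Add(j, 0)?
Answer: Mul(I, Pow(14173, Rational(1, 2))) ≈ Mul(119.05, I)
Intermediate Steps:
Function('z')(j) = j
d = 16
Pow(Add(-14189, d), Rational(1, 2)) = Pow(Add(-14189, 16), Rational(1, 2)) = Pow(-14173, Rational(1, 2)) = Mul(I, Pow(14173, Rational(1, 2)))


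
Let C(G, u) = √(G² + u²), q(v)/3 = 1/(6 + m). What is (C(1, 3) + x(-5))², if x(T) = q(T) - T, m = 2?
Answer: 2489/64 + 43*√10/4 ≈ 72.885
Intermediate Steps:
q(v) = 3/8 (q(v) = 3/(6 + 2) = 3/8)
x(T) = 3/8 - T
(C(1, 3) + x(-5))² = (√(1² + 3²) + (3/8 - 1*(-5)))² = (√(1 + 9) + (3/8 + 5))² = (√10 + 43/8)² = (43/8 + √10)²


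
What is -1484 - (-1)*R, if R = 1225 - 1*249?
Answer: -508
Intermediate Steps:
R = 976 (R = 1225 - 249 = 976)
-1484 - (-1)*R = -1484 - (-1)*976 = -1484 - 1*(-976) = -1484 + 976 = -508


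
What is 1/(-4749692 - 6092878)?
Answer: -1/10842570 ≈ -9.2229e-8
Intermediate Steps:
1/(-4749692 - 6092878) = 1/(-10842570) = -1/10842570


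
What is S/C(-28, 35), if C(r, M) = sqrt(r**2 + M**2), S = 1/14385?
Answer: sqrt(41)/4128495 ≈ 1.5510e-6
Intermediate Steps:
S = 1/14385 ≈ 6.9517e-5
C(r, M) = sqrt(M**2 + r**2)
S/C(-28, 35) = 1/(14385*(sqrt(35**2 + (-28)**2))) = 1/(14385*(sqrt(1225 + 784))) = 1/(14385*(sqrt(2009))) = 1/(14385*((7*sqrt(41)))) = (sqrt(41)/287)/14385 = sqrt(41)/4128495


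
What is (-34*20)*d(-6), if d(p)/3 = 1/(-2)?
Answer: 1020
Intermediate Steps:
d(p) = -3/2 (d(p) = 3/(-2) = 3*(-½) = -3/2)
(-34*20)*d(-6) = -34*20*(-3/2) = -680*(-3/2) = 1020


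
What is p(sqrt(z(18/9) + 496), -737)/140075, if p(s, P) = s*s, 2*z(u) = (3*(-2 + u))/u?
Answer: 496/140075 ≈ 0.0035410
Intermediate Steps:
z(u) = (-6 + 3*u)/(2*u) (z(u) = ((3*(-2 + u))/u)/2 = ((-6 + 3*u)/u)/2 = (-6 + 3*u)/(2*u))
p(s, P) = s**2
p(sqrt(z(18/9) + 496), -737)/140075 = (sqrt((3/2 - 3/(18/9)) + 496))**2/140075 = (sqrt((3/2 - 3/(18*(1/9))) + 496))**2*(1/140075) = (sqrt((3/2 - 3/2) + 496))**2*(1/140075) = (sqrt(0 + 496))**2*(1/140075) = (sqrt(496))**2*(1/140075) = (4*sqrt(31))**2*(1/140075) = 496*(1/140075) = 496/140075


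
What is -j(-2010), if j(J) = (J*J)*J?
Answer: 8120601000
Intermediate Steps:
j(J) = J³ (j(J) = J²*J = J³)
-j(-2010) = -1*(-2010)³ = -1*(-8120601000) = 8120601000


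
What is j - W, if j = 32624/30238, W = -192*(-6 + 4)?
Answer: -5789384/15119 ≈ -382.92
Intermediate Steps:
W = 384 (W = -192*(-2) = 384)
j = 16312/15119 (j = 32624*(1/30238) = 16312/15119 ≈ 1.0789)
j - W = 16312/15119 - 1*384 = 16312/15119 - 384 = -5789384/15119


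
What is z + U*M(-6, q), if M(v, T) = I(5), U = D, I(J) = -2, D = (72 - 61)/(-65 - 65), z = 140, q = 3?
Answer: 9111/65 ≈ 140.17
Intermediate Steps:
D = -11/130 (D = 11/(-130) = 11*(-1/130) = -11/130 ≈ -0.084615)
U = -11/130 ≈ -0.084615
M(v, T) = -2
z + U*M(-6, q) = 140 - 11/130*(-2) = 140 + 11/65 = 9111/65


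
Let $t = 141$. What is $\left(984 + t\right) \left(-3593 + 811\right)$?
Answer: $-3129750$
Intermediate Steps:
$\left(984 + t\right) \left(-3593 + 811\right) = \left(984 + 141\right) \left(-3593 + 811\right) = 1125 \left(-2782\right) = -3129750$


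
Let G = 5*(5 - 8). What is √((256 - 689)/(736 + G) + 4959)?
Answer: √2577579326/721 ≈ 70.416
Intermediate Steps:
G = -15 (G = 5*(-3) = -15)
√((256 - 689)/(736 + G) + 4959) = √((256 - 689)/(736 - 15) + 4959) = √(-433/721 + 4959) = √(3575006/721) = √2577579326/721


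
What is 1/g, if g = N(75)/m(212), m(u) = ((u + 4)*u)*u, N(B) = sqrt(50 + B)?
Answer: 9707904*sqrt(5)/25 ≈ 8.6830e+5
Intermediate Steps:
m(u) = u**2*(4 + u) (m(u) = ((4 + u)*u)*u = (u*(4 + u))*u = u**2*(4 + u))
g = 5*sqrt(5)/9707904 (g = sqrt(50 + 75)/((212**2*(4 + 212))) = sqrt(125)/((44944*216)) = (5*sqrt(5))/9707904 = (5*sqrt(5))*(1/9707904) = 5*sqrt(5)/9707904 ≈ 1.1517e-6)
1/g = 1/(5*sqrt(5)/9707904) = 9707904*sqrt(5)/25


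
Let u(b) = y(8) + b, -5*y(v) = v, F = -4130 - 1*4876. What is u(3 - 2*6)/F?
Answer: 53/45030 ≈ 0.0011770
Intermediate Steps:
F = -9006 (F = -4130 - 4876 = -9006)
y(v) = -v/5
u(b) = -8/5 + b (u(b) = -⅕*8 + b = -8/5 + b)
u(3 - 2*6)/F = (-8/5 + (3 - 2*6))/(-9006) = (-8/5 + (3 - 12))*(-1/9006) = (-8/5 - 9)*(-1/9006) = -53/5*(-1/9006) = 53/45030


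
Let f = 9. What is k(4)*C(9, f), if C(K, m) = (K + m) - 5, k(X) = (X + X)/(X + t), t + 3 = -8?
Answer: -104/7 ≈ -14.857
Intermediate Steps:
t = -11 (t = -3 - 8 = -11)
k(X) = 2*X/(-11 + X) (k(X) = (X + X)/(X - 11) = (2*X)/(-11 + X) = 2*X/(-11 + X))
C(K, m) = -5 + K + m
k(4)*C(9, f) = (2*4/(-11 + 4))*(-5 + 9 + 9) = (2*4/(-7))*13 = (2*4*(-⅐))*13 = -8/7*13 = -104/7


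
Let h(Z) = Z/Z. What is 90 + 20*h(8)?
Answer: 110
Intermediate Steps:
h(Z) = 1
90 + 20*h(8) = 90 + 20*1 = 90 + 20 = 110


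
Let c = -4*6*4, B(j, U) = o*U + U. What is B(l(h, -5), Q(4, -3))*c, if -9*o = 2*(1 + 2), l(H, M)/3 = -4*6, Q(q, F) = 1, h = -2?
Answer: -32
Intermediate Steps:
l(H, M) = -72 (l(H, M) = 3*(-4*6) = 3*(-24) = -72)
o = -⅔ (o = -2*(1 + 2)/9 = -2*3/9 = -⅑*6 = -⅔ ≈ -0.66667)
B(j, U) = U/3 (B(j, U) = -2*U/3 + U = U/3)
c = -96 (c = -24*4 = -96)
B(l(h, -5), Q(4, -3))*c = ((⅓)*1)*(-96) = (⅓)*(-96) = -32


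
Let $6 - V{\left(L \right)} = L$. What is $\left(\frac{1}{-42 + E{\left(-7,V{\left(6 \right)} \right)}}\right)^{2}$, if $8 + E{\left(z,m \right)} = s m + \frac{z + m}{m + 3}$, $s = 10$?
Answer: $\frac{9}{24649} \approx 0.00036513$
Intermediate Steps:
$V{\left(L \right)} = 6 - L$
$E{\left(z,m \right)} = -8 + 10 m + \frac{m + z}{3 + m}$ ($E{\left(z,m \right)} = -8 + \left(10 m + \frac{z + m}{m + 3}\right) = -8 + \left(10 m + \frac{m + z}{3 + m}\right) = -8 + 10 m + \frac{m + z}{3 + m}$)
$\left(\frac{1}{-42 + E{\left(-7,V{\left(6 \right)} \right)}}\right)^{2} = \left(\frac{1}{-42 + \frac{-24 - 7 + 10 \left(6 - 6\right)^{2} + 23 \left(6 - 6\right)}{3 + \left(6 - 6\right)}}\right)^{2} = \left(\frac{1}{-42 + \frac{-24 - 7 + 10 \cdot 0^{2} + 23 \cdot 0}{3 + 0}}\right)^{2} = \left(\frac{1}{-42 + \frac{-24 - 7 + 10 \cdot 0 + 0}{3}}\right)^{2} = \left(\frac{1}{-42 + \frac{-24 - 7 + 0 + 0}{3}}\right)^{2} = \left(\frac{1}{-42 + \frac{1}{3} \left(-31\right)}\right)^{2} = \left(\frac{1}{-42 - \frac{31}{3}}\right)^{2} = \left(\frac{1}{- \frac{157}{3}}\right)^{2} = \left(- \frac{3}{157}\right)^{2} = \frac{9}{24649}$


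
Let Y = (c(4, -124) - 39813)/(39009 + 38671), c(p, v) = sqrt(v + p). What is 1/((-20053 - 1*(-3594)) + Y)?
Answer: -99319700795440/1634753859295954609 - 155360*I*sqrt(30)/1634753859295954609 ≈ -6.0755e-5 - 5.2053e-13*I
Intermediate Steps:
c(p, v) = sqrt(p + v)
Y = -39813/77680 + I*sqrt(30)/38840 (Y = (sqrt(4 - 124) - 39813)/(39009 + 38671) = (sqrt(-120) - 39813)/77680 = (2*I*sqrt(30) - 39813)*(1/77680) = (-39813 + 2*I*sqrt(30))*(1/77680) = -39813/77680 + I*sqrt(30)/38840 ≈ -0.51253 + 0.00014102*I)
1/((-20053 - 1*(-3594)) + Y) = 1/((-20053 - 1*(-3594)) + (-39813/77680 + I*sqrt(30)/38840)) = 1/((-20053 + 3594) + (-39813/77680 + I*sqrt(30)/38840)) = 1/(-16459 + (-39813/77680 + I*sqrt(30)/38840)) = 1/(-1278574933/77680 + I*sqrt(30)/38840)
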